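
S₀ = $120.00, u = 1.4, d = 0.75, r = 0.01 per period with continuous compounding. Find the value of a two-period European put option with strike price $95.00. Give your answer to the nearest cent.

Risk-neutral probability p = (e^0.01 − 0.75)/(1.4 − 0.75) = 0.2601/0.6500 = 0.4001
Terminal stock prices: S_uu = 235.2, S_ud = 126, S_dd = 67.5
Terminal payoffs (K − S): max(-140.2, 0) = 0, max(-31, 0) = 0, max(27.5, 0) = 27.5
Node u (S = 168): V_u = e^(−0.01)·[0.4001·0.0000 + 0.5999·0.0000] = 0.0000
Node d (S = 90): V_d = e^(−0.01)·[0.4001·0.0000 + 0.5999·27.5000] = 16.3337
Node 0 (S = 120): V_0 = e^(−0.01)·[0.4001·0.0000 + 0.5999·16.3337] = 9.7015

$9.70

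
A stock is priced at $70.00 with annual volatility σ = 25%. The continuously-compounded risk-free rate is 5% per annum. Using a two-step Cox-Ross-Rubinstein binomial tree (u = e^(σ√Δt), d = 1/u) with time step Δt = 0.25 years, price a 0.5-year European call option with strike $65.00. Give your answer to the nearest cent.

$8.97

CRR parameters: u = e^(σ√Δt) = e^(0.25·√0.25) = 1.1331, d = 1/u = 0.8825
Per-period rate: rΔt = 0.05·0.25 = 0.0125, so R = e^0.0125 = 1.0126
Risk-neutral probability p = (e^0.0125 − 0.8825)/(1.1331 − 0.8825) = 0.1301/0.2507 = 0.5190
Terminal stock prices: S_uu = 89.88, S_ud = 70, S_dd = 54.52
Terminal payoffs (S − K): max(24.88, 0) = 24.88, max(5, 0) = 5, max(-10.48, 0) = 0
Node u (S = 79.32): V_u = e^(−0.0125)·[0.5190·24.8818 + 0.4810·5.0000] = 15.1278
Node d (S = 61.77): V_d = e^(−0.0125)·[0.5190·5.0000 + 0.4810·0.0000] = 2.5626
Node 0 (S = 70): V_0 = e^(−0.0125)·[0.5190·15.1278 + 0.4810·2.5626] = 8.9708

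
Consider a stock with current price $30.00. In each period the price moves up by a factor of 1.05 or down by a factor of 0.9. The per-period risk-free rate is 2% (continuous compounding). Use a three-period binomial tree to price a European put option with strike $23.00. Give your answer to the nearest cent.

Risk-neutral probability p = (e^0.02 − 0.9)/(1.05 − 0.9) = 0.1202/0.1500 = 0.8013
Terminal stock prices: S_uuu = 34.73, S_uud = 29.77, S_udd = 25.52, S_ddd = 21.87
Terminal payoffs (K − S): max(-11.73, 0) = 0, max(-6.768, 0) = 0, max(-2.515, 0) = 0, max(1.13, 0) = 1.13
Node uu (S = 33.08): V_uu = e^(−0.02)·[0.8013·0.0000 + 0.1987·0.0000] = 0.0000
Node ud (S = 28.35): V_ud = e^(−0.02)·[0.8013·0.0000 + 0.1987·0.0000] = 0.0000
Node dd (S = 24.3): V_dd = e^(−0.02)·[0.8013·0.0000 + 0.1987·1.1300] = 0.2200
Node u (S = 31.5): V_u = e^(−0.02)·[0.8013·0.0000 + 0.1987·0.0000] = 0.0000
Node d (S = 27): V_d = e^(−0.02)·[0.8013·0.0000 + 0.1987·0.2200] = 0.0428
Node 0 (S = 30): V_0 = e^(−0.02)·[0.8013·0.0000 + 0.1987·0.0428] = 0.0083

$0.01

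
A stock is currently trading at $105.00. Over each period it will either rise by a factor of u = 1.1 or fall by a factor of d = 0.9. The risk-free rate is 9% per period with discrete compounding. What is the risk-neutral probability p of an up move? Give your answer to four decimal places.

p = 0.9500

Risk-neutral probability p = (1 + 0.09 − 0.9)/(1.1 − 0.9) = 0.1900/0.2000 = 0.9500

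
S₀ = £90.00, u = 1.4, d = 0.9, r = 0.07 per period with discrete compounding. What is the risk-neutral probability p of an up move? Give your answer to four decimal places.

Risk-neutral probability p = (1 + 0.07 − 0.9)/(1.4 − 0.9) = 0.1700/0.5000 = 0.3400

p = 0.3400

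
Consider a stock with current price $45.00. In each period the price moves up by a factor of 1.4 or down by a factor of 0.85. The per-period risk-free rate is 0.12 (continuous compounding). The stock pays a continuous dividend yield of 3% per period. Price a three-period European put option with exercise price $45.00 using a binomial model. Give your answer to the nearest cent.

$2.08

Per-period risk-free factor R = e^0.12 = 1.1275; dividend-adjusted growth = e^(0.12−0.03) = 1.0942.
Risk-neutral probability p = (1.0942 − 0.85)/(1.4 − 0.85) = 0.2442/0.5500 = 0.4440
Terminal stock prices: S_uuu = 123.5, S_uud = 74.97, S_udd = 45.52, S_ddd = 27.64
Terminal payoffs (K − S): max(-78.48, 0) = 0, max(-29.97, 0) = 0, max(-0.5175, 0) = 0, max(17.36, 0) = 17.36
Node uu (S = 88.2): V_uu = e^(−0.12)·[0.4440·0.0000 + 0.5560·0.0000] = 0.0000
Node ud (S = 53.55): V_ud = e^(−0.12)·[0.4440·0.0000 + 0.5560·0.0000] = 0.0000
Node dd (S = 32.51): V_dd = e^(−0.12)·[0.4440·0.0000 + 0.5560·17.3644] = 8.5636
Node u (S = 63): V_u = e^(−0.12)·[0.4440·0.0000 + 0.5560·0.0000] = 0.0000
Node d (S = 38.25): V_d = e^(−0.12)·[0.4440·0.0000 + 0.5560·8.5636] = 4.2233
Node 0 (S = 45): V_0 = e^(−0.12)·[0.4440·0.0000 + 0.5560·4.2233] = 2.0828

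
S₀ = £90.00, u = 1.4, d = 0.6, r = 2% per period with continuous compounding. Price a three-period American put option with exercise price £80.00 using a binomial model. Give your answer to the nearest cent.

Risk-neutral probability p = (e^0.02 − 0.6)/(1.4 − 0.6) = 0.4202/0.8000 = 0.5253
Terminal stock prices: S_uuu = 247, S_uud = 105.8, S_udd = 45.36, S_ddd = 19.44
Terminal payoffs (K − S): max(-167, 0) = 0, max(-25.84, 0) = 0, max(34.64, 0) = 34.64, max(60.56, 0) = 60.56
Node uu (S = 176.4): continuation = e^(−0.02)·[0.5253·0.0000 + 0.4747·0.0000] = 0.0000; exercise value = 0.0000 ≤ continuation, so V_uu = 0.0000
Node ud (S = 75.6): continuation = e^(−0.02)·[0.5253·0.0000 + 0.4747·34.6400] = 16.1196; exercise value = 4.4000 ≤ continuation, so V_ud = 16.1196
Node dd (S = 32.4): continuation = e^(−0.02)·[0.5253·34.6400 + 0.4747·60.5600] = 46.0159; exercise value = 47.6000 > continuation, so V_dd = 47.6000 (exercise)
Node u (S = 126): continuation = e^(−0.02)·[0.5253·0.0000 + 0.4747·16.1196] = 7.5012; exercise value = 0.0000 ≤ continuation, so V_u = 7.5012
Node d (S = 54): continuation = e^(−0.02)·[0.5253·16.1196 + 0.4747·47.6000] = 30.4498; exercise value = 26.0000 ≤ continuation, so V_d = 30.4498
Node 0 (S = 90): continuation = e^(−0.02)·[0.5253·7.5012 + 0.4747·30.4498] = 18.0317; exercise value = 0.0000 ≤ continuation, so V_0 = 18.0317

£18.03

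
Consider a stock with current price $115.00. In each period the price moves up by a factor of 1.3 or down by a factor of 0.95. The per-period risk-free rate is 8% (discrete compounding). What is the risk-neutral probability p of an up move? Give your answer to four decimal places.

Risk-neutral probability p = (1 + 0.08 − 0.95)/(1.3 − 0.95) = 0.1300/0.3500 = 0.3714

p = 0.3714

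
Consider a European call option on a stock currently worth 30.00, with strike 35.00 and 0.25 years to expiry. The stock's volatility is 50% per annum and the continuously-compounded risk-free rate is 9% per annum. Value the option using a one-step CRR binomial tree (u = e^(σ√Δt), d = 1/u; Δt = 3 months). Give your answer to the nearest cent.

1.66

CRR parameters: u = e^(σ√Δt) = e^(0.5·√0.25) = 1.2840, d = 1/u = 0.7788
Per-period rate: rΔt = 0.09·0.25 = 0.0225, so R = e^0.0225 = 1.0228
Risk-neutral probability p = (e^0.0225 − 0.7788)/(1.2840 − 0.7788) = 0.2440/0.5052 = 0.4829
Terminal stock prices: S_u = 38.52, S_d = 23.36
Terminal payoffs (S − K): max(3.521, 0) = 3.521, max(-11.64, 0) = 0
Node 0 (S = 30): V_0 = e^(−0.0225)·[0.4829·3.5208 + 0.5171·0.0000] = 1.6622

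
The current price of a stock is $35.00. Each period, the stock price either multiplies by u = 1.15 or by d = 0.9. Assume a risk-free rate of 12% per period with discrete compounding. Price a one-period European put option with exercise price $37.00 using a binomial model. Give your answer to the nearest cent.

Risk-neutral probability p = (1 + 0.12 − 0.9)/(1.15 − 0.9) = 0.2200/0.2500 = 0.8800
Terminal stock prices: S_u = 40.25, S_d = 31.5
Terminal payoffs (K − S): max(-3.25, 0) = 0, max(5.5, 0) = 5.5
Node 0 (S = 35): V_0 = 1/1.12·[0.8800·0.0000 + 0.1200·5.5000] = 0.5893

$0.59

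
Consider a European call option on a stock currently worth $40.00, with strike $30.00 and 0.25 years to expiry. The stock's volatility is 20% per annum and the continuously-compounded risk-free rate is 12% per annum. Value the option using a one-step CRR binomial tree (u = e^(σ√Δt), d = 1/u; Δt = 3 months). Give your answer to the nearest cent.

CRR parameters: u = e^(σ√Δt) = e^(0.2·√0.25) = 1.1052, d = 1/u = 0.9048
Per-period rate: rΔt = 0.12·0.25 = 0.03, so R = e^0.03 = 1.0305
Risk-neutral probability p = (e^0.03 − 0.9048)/(1.1052 − 0.9048) = 0.1256/0.2003 = 0.6270
Terminal stock prices: S_u = 44.21, S_d = 36.19
Terminal payoffs (S − K): max(14.21, 0) = 14.21, max(6.193, 0) = 6.193
Node 0 (S = 40): V_0 = e^(−0.03)·[0.6270·14.2068 + 0.3730·6.1935] = 10.8866

$10.89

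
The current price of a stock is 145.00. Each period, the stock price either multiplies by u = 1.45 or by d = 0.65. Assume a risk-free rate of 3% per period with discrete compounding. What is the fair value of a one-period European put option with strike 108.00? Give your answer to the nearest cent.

7.01

Risk-neutral probability p = (1 + 0.03 − 0.65)/(1.45 − 0.65) = 0.3800/0.8000 = 0.4750
Terminal stock prices: S_u = 210.2, S_d = 94.25
Terminal payoffs (K − S): max(-102.2, 0) = 0, max(13.75, 0) = 13.75
Node 0 (S = 145): V_0 = 1/1.03·[0.4750·0.0000 + 0.5250·13.7500] = 7.0085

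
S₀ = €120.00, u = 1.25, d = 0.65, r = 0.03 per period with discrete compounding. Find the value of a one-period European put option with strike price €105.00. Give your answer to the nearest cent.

Risk-neutral probability p = (1 + 0.03 − 0.65)/(1.25 − 0.65) = 0.3800/0.6000 = 0.6333
Terminal stock prices: S_u = 150, S_d = 78
Terminal payoffs (K − S): max(-45, 0) = 0, max(27, 0) = 27
Node 0 (S = 120): V_0 = 1/1.03·[0.6333·0.0000 + 0.3667·27.0000] = 9.6117

€9.61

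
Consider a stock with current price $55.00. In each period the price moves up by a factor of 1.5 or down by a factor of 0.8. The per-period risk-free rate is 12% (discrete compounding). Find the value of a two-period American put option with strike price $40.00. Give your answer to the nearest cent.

$1.13

Risk-neutral probability p = (1 + 0.12 − 0.8)/(1.5 − 0.8) = 0.3200/0.7000 = 0.4571
Terminal stock prices: S_uu = 123.8, S_ud = 66, S_dd = 35.2
Terminal payoffs (K − S): max(-83.75, 0) = 0, max(-26, 0) = 0, max(4.8, 0) = 4.8
Node u (S = 82.5): continuation = 1/1.12·[0.4571·0.0000 + 0.5429·0.0000] = 0.0000; exercise value = 0.0000 ≤ continuation, so V_u = 0.0000
Node d (S = 44): continuation = 1/1.12·[0.4571·0.0000 + 0.5429·4.8000] = 2.3265; exercise value = 0.0000 ≤ continuation, so V_d = 2.3265
Node 0 (S = 55): continuation = 1/1.12·[0.4571·0.0000 + 0.5429·2.3265] = 1.1277; exercise value = 0.0000 ≤ continuation, so V_0 = 1.1277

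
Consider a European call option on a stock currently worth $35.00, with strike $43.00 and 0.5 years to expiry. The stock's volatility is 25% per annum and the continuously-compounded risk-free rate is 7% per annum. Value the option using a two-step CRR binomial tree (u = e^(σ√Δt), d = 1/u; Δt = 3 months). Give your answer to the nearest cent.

CRR parameters: u = e^(σ√Δt) = e^(0.25·√0.25) = 1.1331, d = 1/u = 0.8825
Per-period rate: rΔt = 0.07·0.25 = 0.0175, so R = e^0.0175 = 1.0177
Risk-neutral probability p = (e^0.0175 − 0.8825)/(1.1331 − 0.8825) = 0.1352/0.2507 = 0.5392
Terminal stock prices: S_uu = 44.94, S_ud = 35, S_dd = 27.26
Terminal payoffs (S − K): max(1.941, 0) = 1.941, max(-8, 0) = 0, max(-15.74, 0) = 0
Node u (S = 39.66): V_u = e^(−0.0175)·[0.5392·1.9409 + 0.4608·0.0000] = 1.0284
Node d (S = 30.89): V_d = e^(−0.0175)·[0.5392·0.0000 + 0.4608·0.0000] = 0.0000
Node 0 (S = 35): V_0 = e^(−0.0175)·[0.5392·1.0284 + 0.4608·0.0000] = 0.5449

$0.54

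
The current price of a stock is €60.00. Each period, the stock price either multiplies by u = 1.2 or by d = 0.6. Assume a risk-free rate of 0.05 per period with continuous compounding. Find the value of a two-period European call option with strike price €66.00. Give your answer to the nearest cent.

€10.44

Risk-neutral probability p = (e^0.05 − 0.6)/(1.2 − 0.6) = 0.4513/0.6000 = 0.7521
Terminal stock prices: S_uu = 86.4, S_ud = 43.2, S_dd = 21.6
Terminal payoffs (S − K): max(20.4, 0) = 20.4, max(-22.8, 0) = 0, max(-44.4, 0) = 0
Node u (S = 72): V_u = e^(−0.05)·[0.7521·20.4000 + 0.2479·0.0000] = 14.5949
Node d (S = 36): V_d = e^(−0.05)·[0.7521·0.0000 + 0.2479·0.0000] = 0.0000
Node 0 (S = 60): V_0 = e^(−0.05)·[0.7521·14.5949 + 0.2479·0.0000] = 10.4417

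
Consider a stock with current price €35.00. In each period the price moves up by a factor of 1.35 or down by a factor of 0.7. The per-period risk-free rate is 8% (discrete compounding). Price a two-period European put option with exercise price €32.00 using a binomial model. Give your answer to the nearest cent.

Risk-neutral probability p = (1 + 0.08 − 0.7)/(1.35 − 0.7) = 0.3800/0.6500 = 0.5846
Terminal stock prices: S_uu = 63.79, S_ud = 33.07, S_dd = 17.15
Terminal payoffs (K − S): max(-31.79, 0) = 0, max(-1.075, 0) = 0, max(14.85, 0) = 14.85
Node u (S = 47.25): V_u = 1/1.08·[0.5846·0.0000 + 0.4154·0.0000] = 0.0000
Node d (S = 24.5): V_d = 1/1.08·[0.5846·0.0000 + 0.4154·14.8500] = 5.7115
Node 0 (S = 35): V_0 = 1/1.08·[0.5846·0.0000 + 0.4154·5.7115] = 2.1967

€2.20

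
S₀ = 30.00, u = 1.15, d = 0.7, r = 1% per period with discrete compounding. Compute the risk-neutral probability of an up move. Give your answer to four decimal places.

p = 0.6889

Risk-neutral probability p = (1 + 0.01 − 0.7)/(1.15 − 0.7) = 0.3100/0.4500 = 0.6889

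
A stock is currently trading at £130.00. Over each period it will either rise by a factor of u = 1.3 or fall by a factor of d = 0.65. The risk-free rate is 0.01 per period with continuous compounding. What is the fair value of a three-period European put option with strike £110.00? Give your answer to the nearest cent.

Risk-neutral probability p = (e^0.01 − 0.65)/(1.3 − 0.65) = 0.3601/0.6500 = 0.5539
Terminal stock prices: S_uuu = 285.6, S_uud = 142.8, S_udd = 71.4, S_ddd = 35.7
Terminal payoffs (K − S): max(-175.6, 0) = 0, max(-32.81, 0) = 0, max(38.6, 0) = 38.6, max(74.3, 0) = 74.3
Node uu (S = 219.7): V_uu = e^(−0.01)·[0.5539·0.0000 + 0.4461·0.0000] = 0.0000
Node ud (S = 109.9): V_ud = e^(−0.01)·[0.5539·0.0000 + 0.4461·38.5975] = 17.0461
Node dd (S = 54.93): V_dd = e^(−0.01)·[0.5539·38.5975 + 0.4461·74.2987] = 53.9805
Node u (S = 169): V_u = e^(−0.01)·[0.5539·0.0000 + 0.4461·17.0461] = 7.5282
Node d (S = 84.5): V_d = e^(−0.01)·[0.5539·17.0461 + 0.4461·53.9805] = 33.1881
Node 0 (S = 130): V_0 = e^(−0.01)·[0.5539·7.5282 + 0.4461·33.1881] = 18.7857

£18.79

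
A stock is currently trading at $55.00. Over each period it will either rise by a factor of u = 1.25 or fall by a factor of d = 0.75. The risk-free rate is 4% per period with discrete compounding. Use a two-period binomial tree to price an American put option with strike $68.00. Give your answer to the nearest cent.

Risk-neutral probability p = (1 + 0.04 − 0.75)/(1.25 − 0.75) = 0.2900/0.5000 = 0.5800
Terminal stock prices: S_uu = 85.94, S_ud = 51.56, S_dd = 30.94
Terminal payoffs (K − S): max(-17.94, 0) = 0, max(16.44, 0) = 16.44, max(37.06, 0) = 37.06
Node u (S = 68.75): continuation = 1/1.04·[0.5800·0.0000 + 0.4200·16.4375] = 6.6382; exercise value = 0.0000 ≤ continuation, so V_u = 6.6382
Node d (S = 41.25): continuation = 1/1.04·[0.5800·16.4375 + 0.4200·37.0625] = 24.1346; exercise value = 26.7500 > continuation, so V_d = 26.7500 (exercise)
Node 0 (S = 55): continuation = 1/1.04·[0.5800·6.6382 + 0.4200·26.7500] = 14.5050; exercise value = 13.0000 ≤ continuation, so V_0 = 14.5050

$14.50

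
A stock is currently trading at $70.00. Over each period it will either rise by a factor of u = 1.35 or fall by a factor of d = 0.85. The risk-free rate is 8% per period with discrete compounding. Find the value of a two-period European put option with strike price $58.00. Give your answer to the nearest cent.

Risk-neutral probability p = (1 + 0.08 − 0.85)/(1.35 − 0.85) = 0.2300/0.5000 = 0.4600
Terminal stock prices: S_uu = 127.6, S_ud = 80.33, S_dd = 50.57
Terminal payoffs (K − S): max(-69.58, 0) = 0, max(-22.33, 0) = 0, max(7.425, 0) = 7.425
Node u (S = 94.5): V_u = 1/1.08·[0.4600·0.0000 + 0.5400·0.0000] = 0.0000
Node d (S = 59.5): V_d = 1/1.08·[0.4600·0.0000 + 0.5400·7.4250] = 3.7125
Node 0 (S = 70): V_0 = 1/1.08·[0.4600·0.0000 + 0.5400·3.7125] = 1.8563

$1.86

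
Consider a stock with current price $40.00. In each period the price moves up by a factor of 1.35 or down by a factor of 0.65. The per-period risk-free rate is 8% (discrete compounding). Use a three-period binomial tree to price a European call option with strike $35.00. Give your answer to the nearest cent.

Risk-neutral probability p = (1 + 0.08 − 0.65)/(1.35 − 0.65) = 0.4300/0.7000 = 0.6143
Terminal stock prices: S_uuu = 98.42, S_uud = 47.39, S_udd = 22.82, S_ddd = 10.98
Terminal payoffs (S − K): max(63.42, 0) = 63.42, max(12.39, 0) = 12.39, max(-12.18, 0) = 0, max(-24.02, 0) = 0
Node uu (S = 72.9): V_uu = 1/1.08·[0.6143·63.4150 + 0.3857·12.3850] = 40.4926
Node ud (S = 35.1): V_ud = 1/1.08·[0.6143·12.3850 + 0.3857·0.0000] = 7.0444
Node dd (S = 16.9): V_dd = 1/1.08·[0.6143·0.0000 + 0.3857·0.0000] = 0.0000
Node u (S = 54): V_u = 1/1.08·[0.6143·40.4926 + 0.3857·7.0444] = 25.5474
Node d (S = 26): V_d = 1/1.08·[0.6143·7.0444 + 0.3857·0.0000] = 4.0067
Node 0 (S = 40): V_0 = 1/1.08·[0.6143·25.5474 + 0.3857·4.0067] = 15.9619

$15.96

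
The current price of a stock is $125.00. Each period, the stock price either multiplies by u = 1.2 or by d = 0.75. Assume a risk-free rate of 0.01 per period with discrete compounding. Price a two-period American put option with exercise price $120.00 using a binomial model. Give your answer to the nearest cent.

Risk-neutral probability p = (1 + 0.01 − 0.75)/(1.2 − 0.75) = 0.2600/0.4500 = 0.5778
Terminal stock prices: S_uu = 180, S_ud = 112.5, S_dd = 70.31
Terminal payoffs (K − S): max(-60, 0) = 0, max(7.5, 0) = 7.5, max(49.69, 0) = 49.69
Node u (S = 150): continuation = 1/1.01·[0.5778·0.0000 + 0.4222·7.5000] = 3.1353; exercise value = 0.0000 ≤ continuation, so V_u = 3.1353
Node d (S = 93.75): continuation = 1/1.01·[0.5778·7.5000 + 0.4222·49.6875] = 25.0619; exercise value = 26.2500 > continuation, so V_d = 26.2500 (exercise)
Node 0 (S = 125): continuation = 1/1.01·[0.5778·3.1353 + 0.4222·26.2500] = 12.7672; exercise value = 0.0000 ≤ continuation, so V_0 = 12.7672

$12.77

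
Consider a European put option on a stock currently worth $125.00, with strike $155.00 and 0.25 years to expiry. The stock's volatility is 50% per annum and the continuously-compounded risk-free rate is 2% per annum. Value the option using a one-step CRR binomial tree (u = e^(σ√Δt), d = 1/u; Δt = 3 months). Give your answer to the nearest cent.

CRR parameters: u = e^(σ√Δt) = e^(0.5·√0.25) = 1.2840, d = 1/u = 0.7788
Per-period rate: rΔt = 0.02·0.25 = 0.005, so R = e^0.005 = 1.0050
Risk-neutral probability p = (e^0.005 − 0.7788)/(1.2840 − 0.7788) = 0.2262/0.5052 = 0.4477
Terminal stock prices: S_u = 160.5, S_d = 97.35
Terminal payoffs (K − S): max(-5.503, 0) = 0, max(57.65, 0) = 57.65
Node 0 (S = 125): V_0 = e^(−0.005)·[0.4477·0.0000 + 0.5523·57.6499] = 31.6787

$31.68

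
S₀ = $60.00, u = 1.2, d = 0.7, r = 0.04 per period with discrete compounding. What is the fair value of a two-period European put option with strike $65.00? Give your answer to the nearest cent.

$9.24

Risk-neutral probability p = (1 + 0.04 − 0.7)/(1.2 − 0.7) = 0.3400/0.5000 = 0.6800
Terminal stock prices: S_uu = 86.4, S_ud = 50.4, S_dd = 29.4
Terminal payoffs (K − S): max(-21.4, 0) = 0, max(14.6, 0) = 14.6, max(35.6, 0) = 35.6
Node u (S = 72): V_u = 1/1.04·[0.6800·0.0000 + 0.3200·14.6000] = 4.4923
Node d (S = 42): V_d = 1/1.04·[0.6800·14.6000 + 0.3200·35.6000] = 20.5000
Node 0 (S = 60): V_0 = 1/1.04·[0.6800·4.4923 + 0.3200·20.5000] = 9.2450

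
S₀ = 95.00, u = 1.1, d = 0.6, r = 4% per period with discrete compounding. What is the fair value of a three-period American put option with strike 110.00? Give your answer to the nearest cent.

15.00

Risk-neutral probability p = (1 + 0.04 − 0.6)/(1.1 − 0.6) = 0.4400/0.5000 = 0.8800
Terminal stock prices: S_uuu = 126.4, S_uud = 68.97, S_udd = 37.62, S_ddd = 20.52
Terminal payoffs (K − S): max(-16.45, 0) = 0, max(41.03, 0) = 41.03, max(72.38, 0) = 72.38, max(89.48, 0) = 89.48
Node uu (S = 115): continuation = 1/1.04·[0.8800·0.0000 + 0.1200·41.0300] = 4.7342; exercise value = 0.0000 ≤ continuation, so V_uu = 4.7342
Node ud (S = 62.7): continuation = 1/1.04·[0.8800·41.0300 + 0.1200·72.3800] = 43.0692; exercise value = 47.3000 > continuation, so V_ud = 47.3000 (exercise)
Node dd (S = 34.2): continuation = 1/1.04·[0.8800·72.3800 + 0.1200·89.4800] = 71.5692; exercise value = 75.8000 > continuation, so V_dd = 75.8000 (exercise)
Node u (S = 104.5): continuation = 1/1.04·[0.8800·4.7342 + 0.1200·47.3000] = 9.4636; exercise value = 5.5000 ≤ continuation, so V_u = 9.4636
Node d (S = 57): continuation = 1/1.04·[0.8800·47.3000 + 0.1200·75.8000] = 48.7692; exercise value = 53.0000 > continuation, so V_d = 53.0000 (exercise)
Node 0 (S = 95): continuation = 1/1.04·[0.8800·9.4636 + 0.1200·53.0000] = 14.1230; exercise value = 15.0000 > continuation, so V_0 = 15.0000 (exercise)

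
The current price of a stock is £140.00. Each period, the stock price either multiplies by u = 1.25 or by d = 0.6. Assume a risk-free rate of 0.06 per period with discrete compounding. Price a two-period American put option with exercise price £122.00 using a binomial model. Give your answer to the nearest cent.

Risk-neutral probability p = (1 + 0.06 − 0.6)/(1.25 − 0.6) = 0.4600/0.6500 = 0.7077
Terminal stock prices: S_uu = 218.8, S_ud = 105, S_dd = 50.4
Terminal payoffs (K − S): max(-96.75, 0) = 0, max(17, 0) = 17, max(71.6, 0) = 71.6
Node u (S = 175): continuation = 1/1.06·[0.7077·0.0000 + 0.2923·17.0000] = 4.6880; exercise value = 0.0000 ≤ continuation, so V_u = 4.6880
Node d (S = 84): continuation = 1/1.06·[0.7077·17.0000 + 0.2923·71.6000] = 31.0943; exercise value = 38.0000 > continuation, so V_d = 38.0000 (exercise)
Node 0 (S = 140): continuation = 1/1.06·[0.7077·4.6880 + 0.2923·38.0000] = 13.6088; exercise value = 0.0000 ≤ continuation, so V_0 = 13.6088

£13.61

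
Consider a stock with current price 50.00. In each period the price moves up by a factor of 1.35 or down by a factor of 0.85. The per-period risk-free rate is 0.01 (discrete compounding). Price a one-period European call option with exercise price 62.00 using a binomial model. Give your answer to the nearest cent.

Risk-neutral probability p = (1 + 0.01 − 0.85)/(1.35 − 0.85) = 0.1600/0.5000 = 0.3200
Terminal stock prices: S_u = 67.5, S_d = 42.5
Terminal payoffs (S − K): max(5.5, 0) = 5.5, max(-19.5, 0) = 0
Node 0 (S = 50): V_0 = 1/1.01·[0.3200·5.5000 + 0.6800·0.0000] = 1.7426

1.74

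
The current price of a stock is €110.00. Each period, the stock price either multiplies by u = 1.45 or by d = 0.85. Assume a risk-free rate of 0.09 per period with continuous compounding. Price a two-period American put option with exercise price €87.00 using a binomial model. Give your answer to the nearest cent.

Risk-neutral probability p = (e^0.09 − 0.85)/(1.45 − 0.85) = 0.2442/0.6000 = 0.4070
Terminal stock prices: S_uu = 231.3, S_ud = 135.6, S_dd = 79.47
Terminal payoffs (K − S): max(-144.3, 0) = 0, max(-48.57, 0) = 0, max(7.525, 0) = 7.525
Node u (S = 159.5): continuation = e^(−0.09)·[0.4070·0.0000 + 0.5930·0.0000] = 0.0000; exercise value = 0.0000 ≤ continuation, so V_u = 0.0000
Node d (S = 93.5): continuation = e^(−0.09)·[0.4070·0.0000 + 0.5930·7.5250] = 4.0786; exercise value = 0.0000 ≤ continuation, so V_d = 4.0786
Node 0 (S = 110): continuation = e^(−0.09)·[0.4070·0.0000 + 0.5930·4.0786] = 2.2106; exercise value = 0.0000 ≤ continuation, so V_0 = 2.2106

€2.21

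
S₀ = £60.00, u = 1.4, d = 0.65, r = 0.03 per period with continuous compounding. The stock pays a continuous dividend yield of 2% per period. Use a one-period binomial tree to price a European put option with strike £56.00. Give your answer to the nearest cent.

£8.58

Per-period risk-free factor R = e^0.03 = 1.0305; dividend-adjusted growth = e^(0.03−0.02) = 1.0101.
Risk-neutral probability p = (1.0101 − 0.65)/(1.4 − 0.65) = 0.3601/0.7500 = 0.4801
Terminal stock prices: S_u = 84, S_d = 39
Terminal payoffs (K − S): max(-28, 0) = 0, max(17, 0) = 17
Node 0 (S = 60): V_0 = e^(−0.03)·[0.4801·0.0000 + 0.5199·17.0000] = 8.5776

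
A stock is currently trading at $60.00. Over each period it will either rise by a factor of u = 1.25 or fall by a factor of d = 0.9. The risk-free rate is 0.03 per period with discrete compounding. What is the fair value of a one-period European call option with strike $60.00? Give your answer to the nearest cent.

Risk-neutral probability p = (1 + 0.03 − 0.9)/(1.25 − 0.9) = 0.1300/0.3500 = 0.3714
Terminal stock prices: S_u = 75, S_d = 54
Terminal payoffs (S − K): max(15, 0) = 15, max(-6, 0) = 0
Node 0 (S = 60): V_0 = 1/1.03·[0.3714·15.0000 + 0.6286·0.0000] = 5.4092

$5.41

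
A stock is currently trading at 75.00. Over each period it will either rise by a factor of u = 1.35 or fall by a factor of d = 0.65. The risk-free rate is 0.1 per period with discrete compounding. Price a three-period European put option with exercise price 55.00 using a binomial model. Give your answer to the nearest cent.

Risk-neutral probability p = (1 + 0.1 − 0.65)/(1.35 − 0.65) = 0.4500/0.7000 = 0.6429
Terminal stock prices: S_uuu = 184.5, S_uud = 88.85, S_udd = 42.78, S_ddd = 20.6
Terminal payoffs (K − S): max(-129.5, 0) = 0, max(-33.85, 0) = 0, max(12.22, 0) = 12.22, max(34.4, 0) = 34.4
Node uu (S = 136.7): V_uu = 1/1.1·[0.6429·0.0000 + 0.3571·0.0000] = 0.0000
Node ud (S = 65.81): V_ud = 1/1.1·[0.6429·0.0000 + 0.3571·12.2219] = 3.9681
Node dd (S = 31.69): V_dd = 1/1.1·[0.6429·12.2219 + 0.3571·34.4031] = 18.3125
Node u (S = 101.2): V_u = 1/1.1·[0.6429·0.0000 + 0.3571·3.9681] = 1.2884
Node d (S = 48.75): V_d = 1/1.1·[0.6429·3.9681 + 0.3571·18.3125] = 8.2647
Node 0 (S = 75): V_0 = 1/1.1·[0.6429·1.2884 + 0.3571·8.2647] = 3.4363

3.44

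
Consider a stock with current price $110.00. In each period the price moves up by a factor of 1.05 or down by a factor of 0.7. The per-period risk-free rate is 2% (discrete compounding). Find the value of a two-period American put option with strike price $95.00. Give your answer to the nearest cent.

Risk-neutral probability p = (1 + 0.02 − 0.7)/(1.05 − 0.7) = 0.3200/0.3500 = 0.9143
Terminal stock prices: S_uu = 121.3, S_ud = 80.85, S_dd = 53.9
Terminal payoffs (K − S): max(-26.28, 0) = 0, max(14.15, 0) = 14.15, max(41.1, 0) = 41.1
Node u (S = 115.5): continuation = 1/1.02·[0.9143·0.0000 + 0.0857·14.1500] = 1.1891; exercise value = 0.0000 ≤ continuation, so V_u = 1.1891
Node d (S = 77): continuation = 1/1.02·[0.9143·14.1500 + 0.0857·41.1000] = 16.1373; exercise value = 18.0000 > continuation, so V_d = 18.0000 (exercise)
Node 0 (S = 110): continuation = 1/1.02·[0.9143·1.1891 + 0.0857·18.0000] = 2.5784; exercise value = 0.0000 ≤ continuation, so V_0 = 2.5784

$2.58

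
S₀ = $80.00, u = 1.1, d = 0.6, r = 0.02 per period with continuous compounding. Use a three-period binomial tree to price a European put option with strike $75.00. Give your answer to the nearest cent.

$8.23

Risk-neutral probability p = (e^0.02 − 0.6)/(1.1 − 0.6) = 0.4202/0.5000 = 0.8404
Terminal stock prices: S_uuu = 106.5, S_uud = 58.08, S_udd = 31.68, S_ddd = 17.28
Terminal payoffs (K − S): max(-31.48, 0) = 0, max(16.92, 0) = 16.92, max(43.32, 0) = 43.32, max(57.72, 0) = 57.72
Node uu (S = 96.8): V_uu = e^(−0.02)·[0.8404·0.0000 + 0.1596·16.9200] = 2.6469
Node ud (S = 52.8): V_ud = e^(−0.02)·[0.8404·16.9200 + 0.1596·43.3200] = 20.7149
Node dd (S = 28.8): V_dd = e^(−0.02)·[0.8404·43.3200 + 0.1596·57.7200] = 44.7149
Node u (S = 88): V_u = e^(−0.02)·[0.8404·2.6469 + 0.1596·20.7149] = 5.4210
Node d (S = 48): V_d = e^(−0.02)·[0.8404·20.7149 + 0.1596·44.7149] = 24.0592
Node 0 (S = 80): V_0 = e^(−0.02)·[0.8404·5.4210 + 0.1596·24.0592] = 8.2294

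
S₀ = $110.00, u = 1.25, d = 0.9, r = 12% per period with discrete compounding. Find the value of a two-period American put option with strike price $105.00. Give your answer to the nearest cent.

Risk-neutral probability p = (1 + 0.12 − 0.9)/(1.25 − 0.9) = 0.2200/0.3500 = 0.6286
Terminal stock prices: S_uu = 171.9, S_ud = 123.8, S_dd = 89.1
Terminal payoffs (K − S): max(-66.88, 0) = 0, max(-18.75, 0) = 0, max(15.9, 0) = 15.9
Node u (S = 137.5): continuation = 1/1.12·[0.6286·0.0000 + 0.3714·0.0000] = 0.0000; exercise value = 0.0000 ≤ continuation, so V_u = 0.0000
Node d (S = 99): continuation = 1/1.12·[0.6286·0.0000 + 0.3714·15.9000] = 5.2730; exercise value = 6.0000 > continuation, so V_d = 6.0000 (exercise)
Node 0 (S = 110): continuation = 1/1.12·[0.6286·0.0000 + 0.3714·6.0000] = 1.9898; exercise value = 0.0000 ≤ continuation, so V_0 = 1.9898

$1.99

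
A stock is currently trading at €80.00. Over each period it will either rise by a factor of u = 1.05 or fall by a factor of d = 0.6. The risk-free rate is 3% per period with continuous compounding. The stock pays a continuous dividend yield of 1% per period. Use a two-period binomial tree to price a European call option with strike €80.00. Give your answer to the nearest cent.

Per-period risk-free factor R = e^0.03 = 1.0305; dividend-adjusted growth = e^(0.03−0.01) = 1.0202.
Risk-neutral probability p = (1.0202 − 0.6)/(1.05 − 0.6) = 0.4202/0.4500 = 0.9338
Terminal stock prices: S_uu = 88.2, S_ud = 50.4, S_dd = 28.8
Terminal payoffs (S − K): max(8.2, 0) = 8.2, max(-29.6, 0) = 0, max(-51.2, 0) = 0
Node u (S = 84): V_u = e^(−0.03)·[0.9338·8.2000 + 0.0662·0.0000] = 7.4307
Node d (S = 48): V_d = e^(−0.03)·[0.9338·0.0000 + 0.0662·0.0000] = 0.0000
Node 0 (S = 80): V_0 = e^(−0.03)·[0.9338·7.4307 + 0.0662·0.0000] = 6.7336

€6.73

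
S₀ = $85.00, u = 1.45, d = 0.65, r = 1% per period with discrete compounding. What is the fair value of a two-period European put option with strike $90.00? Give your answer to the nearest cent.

Risk-neutral probability p = (1 + 0.01 − 0.65)/(1.45 − 0.65) = 0.3600/0.8000 = 0.4500
Terminal stock prices: S_uu = 178.7, S_ud = 80.11, S_dd = 35.91
Terminal payoffs (K − S): max(-88.71, 0) = 0, max(9.888, 0) = 9.888, max(54.09, 0) = 54.09
Node u (S = 123.2): V_u = 1/1.01·[0.4500·0.0000 + 0.5500·9.8875] = 5.3843
Node d (S = 55.25): V_d = 1/1.01·[0.4500·9.8875 + 0.5500·54.0875] = 33.8589
Node 0 (S = 85): V_0 = 1/1.01·[0.4500·5.3843 + 0.5500·33.8589] = 20.8370

$20.84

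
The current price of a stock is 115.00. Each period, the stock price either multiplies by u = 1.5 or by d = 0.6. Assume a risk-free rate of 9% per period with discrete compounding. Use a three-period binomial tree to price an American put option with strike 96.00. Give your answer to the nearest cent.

Risk-neutral probability p = (1 + 0.09 − 0.6)/(1.5 − 0.6) = 0.4900/0.9000 = 0.5444
Terminal stock prices: S_uuu = 388.1, S_uud = 155.2, S_udd = 62.1, S_ddd = 24.84
Terminal payoffs (K − S): max(-292.1, 0) = 0, max(-59.25, 0) = 0, max(33.9, 0) = 33.9, max(71.16, 0) = 71.16
Node uu (S = 258.8): continuation = 1/1.09·[0.5444·0.0000 + 0.4556·0.0000] = 0.0000; exercise value = 0.0000 ≤ continuation, so V_uu = 0.0000
Node ud (S = 103.5): continuation = 1/1.09·[0.5444·0.0000 + 0.4556·33.9000] = 14.1682; exercise value = 0.0000 ≤ continuation, so V_ud = 14.1682
Node dd (S = 41.4): continuation = 1/1.09·[0.5444·33.9000 + 0.4556·71.1600] = 46.6734; exercise value = 54.6000 > continuation, so V_dd = 54.6000 (exercise)
Node u (S = 172.5): continuation = 1/1.09·[0.5444·0.0000 + 0.4556·14.1682] = 5.9215; exercise value = 0.0000 ≤ continuation, so V_u = 5.9215
Node d (S = 69): continuation = 1/1.09·[0.5444·14.1682 + 0.4556·54.6000] = 29.8964; exercise value = 27.0000 ≤ continuation, so V_d = 29.8964
Node 0 (S = 115): continuation = 1/1.09·[0.5444·5.9215 + 0.4556·29.8964] = 15.4527; exercise value = 0.0000 ≤ continuation, so V_0 = 15.4527

15.45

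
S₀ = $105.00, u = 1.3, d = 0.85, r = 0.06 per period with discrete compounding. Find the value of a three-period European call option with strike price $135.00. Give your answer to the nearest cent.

$12.80

Risk-neutral probability p = (1 + 0.06 − 0.85)/(1.3 − 0.85) = 0.2100/0.4500 = 0.4667
Terminal stock prices: S_uuu = 230.7, S_uud = 150.8, S_udd = 98.62, S_ddd = 64.48
Terminal payoffs (S − K): max(95.69, 0) = 95.69, max(15.83, 0) = 15.83, max(-36.38, 0) = 0, max(-70.52, 0) = 0
Node uu (S = 177.5): V_uu = 1/1.06·[0.4667·95.6850 + 0.5333·15.8325] = 50.0915
Node ud (S = 116): V_ud = 1/1.06·[0.4667·15.8325 + 0.5333·0.0000] = 6.9703
Node dd (S = 75.86): V_dd = 1/1.06·[0.4667·0.0000 + 0.5333·0.0000] = 0.0000
Node u (S = 136.5): V_u = 1/1.06·[0.4667·50.0915 + 0.5333·6.9703] = 25.5599
Node d (S = 89.25): V_d = 1/1.06·[0.4667·6.9703 + 0.5333·0.0000] = 3.0687
Node 0 (S = 105): V_0 = 1/1.06·[0.4667·25.5599 + 0.5333·3.0687] = 12.7968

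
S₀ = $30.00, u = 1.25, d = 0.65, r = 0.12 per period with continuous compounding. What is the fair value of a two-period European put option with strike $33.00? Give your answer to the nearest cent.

$2.87

Risk-neutral probability p = (e^0.12 − 0.65)/(1.25 − 0.65) = 0.4775/0.6000 = 0.7958
Terminal stock prices: S_uu = 46.88, S_ud = 24.38, S_dd = 12.68
Terminal payoffs (K − S): max(-13.88, 0) = 0, max(8.625, 0) = 8.625, max(20.32, 0) = 20.32
Node u (S = 37.5): V_u = e^(−0.12)·[0.7958·0.0000 + 0.2042·8.6250] = 1.5619
Node d (S = 19.5): V_d = e^(−0.12)·[0.7958·8.6250 + 0.2042·20.3250] = 9.7684
Node 0 (S = 30): V_0 = e^(−0.12)·[0.7958·1.5619 + 0.2042·9.7684] = 2.8713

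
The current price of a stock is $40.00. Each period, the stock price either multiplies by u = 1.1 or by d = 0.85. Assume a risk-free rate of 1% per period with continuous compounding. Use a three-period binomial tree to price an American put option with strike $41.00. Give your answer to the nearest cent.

Risk-neutral probability p = (e^0.01 − 0.85)/(1.1 − 0.85) = 0.1601/0.2500 = 0.6402
Terminal stock prices: S_uuu = 53.24, S_uud = 41.14, S_udd = 31.79, S_ddd = 24.56
Terminal payoffs (K − S): max(-12.24, 0) = 0, max(-0.14, 0) = 0, max(9.21, 0) = 9.21, max(16.44, 0) = 16.44
Node uu (S = 48.4): continuation = e^(−0.01)·[0.6402·0.0000 + 0.3598·0.0000] = 0.0000; exercise value = 0.0000 ≤ continuation, so V_uu = 0.0000
Node ud (S = 37.4): continuation = e^(−0.01)·[0.6402·0.0000 + 0.3598·9.2100] = 3.2808; exercise value = 3.6000 > continuation, so V_ud = 3.6000 (exercise)
Node dd (S = 28.9): continuation = e^(−0.01)·[0.6402·9.2100 + 0.3598·16.4350] = 11.6920; exercise value = 12.1000 > continuation, so V_dd = 12.1000 (exercise)
Node u (S = 44): continuation = e^(−0.01)·[0.6402·0.0000 + 0.3598·3.6000] = 1.2824; exercise value = 0.0000 ≤ continuation, so V_u = 1.2824
Node d (S = 34): continuation = e^(−0.01)·[0.6402·3.6000 + 0.3598·12.1000] = 6.5920; exercise value = 7.0000 > continuation, so V_d = 7.0000 (exercise)
Node 0 (S = 40): continuation = e^(−0.01)·[0.6402·1.2824 + 0.3598·7.0000] = 3.3064; exercise value = 1.0000 ≤ continuation, so V_0 = 3.3064

$3.31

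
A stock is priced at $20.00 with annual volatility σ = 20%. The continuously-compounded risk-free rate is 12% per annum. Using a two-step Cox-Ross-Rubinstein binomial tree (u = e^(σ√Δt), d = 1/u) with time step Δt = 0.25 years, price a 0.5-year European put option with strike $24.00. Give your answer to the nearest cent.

$2.76

CRR parameters: u = e^(σ√Δt) = e^(0.2·√0.25) = 1.1052, d = 1/u = 0.9048
Per-period rate: rΔt = 0.12·0.25 = 0.03, so R = e^0.03 = 1.0305
Risk-neutral probability p = (e^0.03 − 0.9048)/(1.1052 − 0.9048) = 0.1256/0.2003 = 0.6270
Terminal stock prices: S_uu = 24.43, S_ud = 20, S_dd = 16.37
Terminal payoffs (K − S): max(-0.4281, 0) = 0, max(4, 0) = 4, max(7.625, 0) = 7.625
Node u (S = 22.1): V_u = e^(−0.03)·[0.6270·0.0000 + 0.3730·4.0000] = 1.4477
Node d (S = 18.1): V_d = e^(−0.03)·[0.6270·4.0000 + 0.3730·7.6254] = 5.1939
Node 0 (S = 20): V_0 = e^(−0.03)·[0.6270·1.4477 + 0.3730·5.1939] = 2.7609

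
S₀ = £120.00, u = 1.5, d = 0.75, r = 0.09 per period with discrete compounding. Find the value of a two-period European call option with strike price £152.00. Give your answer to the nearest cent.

Risk-neutral probability p = (1 + 0.09 − 0.75)/(1.5 − 0.75) = 0.3400/0.7500 = 0.4533
Terminal stock prices: S_uu = 270, S_ud = 135, S_dd = 67.5
Terminal payoffs (S − K): max(118, 0) = 118, max(-17, 0) = 0, max(-84.5, 0) = 0
Node u (S = 180): V_u = 1/1.09·[0.4533·118.0000 + 0.5467·0.0000] = 49.0765
Node d (S = 90): V_d = 1/1.09·[0.4533·0.0000 + 0.5467·0.0000] = 0.0000
Node 0 (S = 120): V_0 = 1/1.09·[0.4533·49.0765 + 0.5467·0.0000] = 20.4110

£20.41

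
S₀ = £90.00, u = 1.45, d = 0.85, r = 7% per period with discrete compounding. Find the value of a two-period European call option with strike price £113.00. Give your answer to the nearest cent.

£8.95

Risk-neutral probability p = (1 + 0.07 − 0.85)/(1.45 − 0.85) = 0.2200/0.6000 = 0.3667
Terminal stock prices: S_uu = 189.2, S_ud = 110.9, S_dd = 65.02
Terminal payoffs (S − K): max(76.22, 0) = 76.22, max(-2.075, 0) = 0, max(-47.98, 0) = 0
Node u (S = 130.5): V_u = 1/1.07·[0.3667·76.2250 + 0.6333·0.0000] = 26.1207
Node d (S = 76.5): V_d = 1/1.07·[0.3667·0.0000 + 0.6333·0.0000] = 0.0000
Node 0 (S = 90): V_0 = 1/1.07·[0.3667·26.1207 + 0.6333·0.0000] = 8.9510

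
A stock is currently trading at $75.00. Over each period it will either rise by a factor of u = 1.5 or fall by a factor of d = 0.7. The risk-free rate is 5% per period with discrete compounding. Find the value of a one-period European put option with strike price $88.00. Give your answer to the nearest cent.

$19.02

Risk-neutral probability p = (1 + 0.05 − 0.7)/(1.5 − 0.7) = 0.3500/0.8000 = 0.4375
Terminal stock prices: S_u = 112.5, S_d = 52.5
Terminal payoffs (K − S): max(-24.5, 0) = 0, max(35.5, 0) = 35.5
Node 0 (S = 75): V_0 = 1/1.05·[0.4375·0.0000 + 0.5625·35.5000] = 19.0179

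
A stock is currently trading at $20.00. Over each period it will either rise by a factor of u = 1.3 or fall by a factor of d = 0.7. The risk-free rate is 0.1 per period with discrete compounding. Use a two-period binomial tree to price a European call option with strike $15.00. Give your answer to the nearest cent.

$8.08

Risk-neutral probability p = (1 + 0.1 − 0.7)/(1.3 − 0.7) = 0.4000/0.6000 = 0.6667
Terminal stock prices: S_uu = 33.8, S_ud = 18.2, S_dd = 9.8
Terminal payoffs (S − K): max(18.8, 0) = 18.8, max(3.2, 0) = 3.2, max(-5.2, 0) = 0
Node u (S = 26): V_u = 1/1.1·[0.6667·18.8000 + 0.3333·3.2000] = 12.3636
Node d (S = 14): V_d = 1/1.1·[0.6667·3.2000 + 0.3333·0.0000] = 1.9394
Node 0 (S = 20): V_0 = 1/1.1·[0.6667·12.3636 + 0.3333·1.9394] = 8.0808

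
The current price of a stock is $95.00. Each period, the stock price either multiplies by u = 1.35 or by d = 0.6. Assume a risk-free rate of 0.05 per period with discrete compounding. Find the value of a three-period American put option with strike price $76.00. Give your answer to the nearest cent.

$11.01

Risk-neutral probability p = (1 + 0.05 − 0.6)/(1.35 − 0.6) = 0.4500/0.7500 = 0.6000
Terminal stock prices: S_uuu = 233.7, S_uud = 103.9, S_udd = 46.17, S_ddd = 20.52
Terminal payoffs (K − S): max(-157.7, 0) = 0, max(-27.88, 0) = 0, max(29.83, 0) = 29.83, max(55.48, 0) = 55.48
Node uu (S = 173.1): continuation = 1/1.05·[0.6000·0.0000 + 0.4000·0.0000] = 0.0000; exercise value = 0.0000 ≤ continuation, so V_uu = 0.0000
Node ud (S = 76.95): continuation = 1/1.05·[0.6000·0.0000 + 0.4000·29.8300] = 11.3638; exercise value = 0.0000 ≤ continuation, so V_ud = 11.3638
Node dd (S = 34.2): continuation = 1/1.05·[0.6000·29.8300 + 0.4000·55.4800] = 38.1810; exercise value = 41.8000 > continuation, so V_dd = 41.8000 (exercise)
Node u (S = 128.2): continuation = 1/1.05·[0.6000·0.0000 + 0.4000·11.3638] = 4.3291; exercise value = 0.0000 ≤ continuation, so V_u = 4.3291
Node d (S = 57): continuation = 1/1.05·[0.6000·11.3638 + 0.4000·41.8000] = 22.4174; exercise value = 19.0000 ≤ continuation, so V_d = 22.4174
Node 0 (S = 95): continuation = 1/1.05·[0.6000·4.3291 + 0.4000·22.4174] = 11.0137; exercise value = 0.0000 ≤ continuation, so V_0 = 11.0137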